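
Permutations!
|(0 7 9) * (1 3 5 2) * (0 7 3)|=10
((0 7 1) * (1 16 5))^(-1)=(0 1 5 16 7)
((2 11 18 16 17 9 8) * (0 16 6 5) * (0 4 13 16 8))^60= (18)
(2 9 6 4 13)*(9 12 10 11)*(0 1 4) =(0 1 4 13 2 12 10 11 9 6) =[1, 4, 12, 3, 13, 5, 0, 7, 8, 6, 11, 9, 10, 2]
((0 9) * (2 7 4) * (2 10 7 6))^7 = ((0 9)(2 6)(4 10 7))^7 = (0 9)(2 6)(4 10 7)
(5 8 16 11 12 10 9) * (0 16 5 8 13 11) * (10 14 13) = (0 16)(5 10 9 8)(11 12 14 13) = [16, 1, 2, 3, 4, 10, 6, 7, 5, 8, 9, 12, 14, 11, 13, 15, 0]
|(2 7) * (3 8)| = 2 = |(2 7)(3 8)|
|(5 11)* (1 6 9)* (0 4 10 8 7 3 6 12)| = 10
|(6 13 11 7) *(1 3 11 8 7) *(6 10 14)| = |(1 3 11)(6 13 8 7 10 14)| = 6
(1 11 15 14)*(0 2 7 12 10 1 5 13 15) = [2, 11, 7, 3, 4, 13, 6, 12, 8, 9, 1, 0, 10, 15, 5, 14] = (0 2 7 12 10 1 11)(5 13 15 14)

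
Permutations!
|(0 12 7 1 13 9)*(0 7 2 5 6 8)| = 12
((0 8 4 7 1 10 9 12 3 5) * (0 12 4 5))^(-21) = ((0 8 5 12 3)(1 10 9 4 7))^(-21) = (0 3 12 5 8)(1 7 4 9 10)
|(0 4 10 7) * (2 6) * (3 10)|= 10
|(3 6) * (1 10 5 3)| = 5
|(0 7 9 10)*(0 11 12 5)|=|(0 7 9 10 11 12 5)|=7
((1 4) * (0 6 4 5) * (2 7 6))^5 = (0 1 6 2 5 4 7)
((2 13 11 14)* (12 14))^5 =((2 13 11 12 14))^5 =(14)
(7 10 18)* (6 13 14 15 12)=(6 13 14 15 12)(7 10 18)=[0, 1, 2, 3, 4, 5, 13, 10, 8, 9, 18, 11, 6, 14, 15, 12, 16, 17, 7]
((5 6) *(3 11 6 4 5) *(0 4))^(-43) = ((0 4 5)(3 11 6))^(-43) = (0 5 4)(3 6 11)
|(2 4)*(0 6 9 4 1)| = 6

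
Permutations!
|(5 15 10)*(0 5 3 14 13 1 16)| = 9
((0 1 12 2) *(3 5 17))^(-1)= ((0 1 12 2)(3 5 17))^(-1)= (0 2 12 1)(3 17 5)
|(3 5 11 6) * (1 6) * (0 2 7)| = 15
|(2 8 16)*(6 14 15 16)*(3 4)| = |(2 8 6 14 15 16)(3 4)| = 6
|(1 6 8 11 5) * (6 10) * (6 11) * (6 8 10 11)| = 6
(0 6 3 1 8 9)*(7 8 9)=[6, 9, 2, 1, 4, 5, 3, 8, 7, 0]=(0 6 3 1 9)(7 8)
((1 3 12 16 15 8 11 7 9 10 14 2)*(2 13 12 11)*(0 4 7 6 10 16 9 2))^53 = (0 3 13 8 1 14 15 2 10 16 7 6 9 4 11 12)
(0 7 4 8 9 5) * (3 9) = (0 7 4 8 3 9 5) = [7, 1, 2, 9, 8, 0, 6, 4, 3, 5]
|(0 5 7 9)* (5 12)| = |(0 12 5 7 9)| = 5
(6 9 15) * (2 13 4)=(2 13 4)(6 9 15)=[0, 1, 13, 3, 2, 5, 9, 7, 8, 15, 10, 11, 12, 4, 14, 6]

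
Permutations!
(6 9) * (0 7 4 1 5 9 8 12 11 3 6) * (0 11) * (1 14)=(0 7 4 14 1 5 9 11 3 6 8 12)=[7, 5, 2, 6, 14, 9, 8, 4, 12, 11, 10, 3, 0, 13, 1]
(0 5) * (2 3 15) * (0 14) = (0 5 14)(2 3 15) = [5, 1, 3, 15, 4, 14, 6, 7, 8, 9, 10, 11, 12, 13, 0, 2]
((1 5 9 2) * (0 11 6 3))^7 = ((0 11 6 3)(1 5 9 2))^7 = (0 3 6 11)(1 2 9 5)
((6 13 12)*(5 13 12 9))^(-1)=(5 9 13)(6 12)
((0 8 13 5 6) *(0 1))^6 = (13)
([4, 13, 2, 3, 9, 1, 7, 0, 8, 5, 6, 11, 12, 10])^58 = (0 1 7 5 6 9 10 4 13)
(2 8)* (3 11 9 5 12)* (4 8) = [0, 1, 4, 11, 8, 12, 6, 7, 2, 5, 10, 9, 3] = (2 4 8)(3 11 9 5 12)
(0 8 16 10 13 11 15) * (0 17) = (0 8 16 10 13 11 15 17) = [8, 1, 2, 3, 4, 5, 6, 7, 16, 9, 13, 15, 12, 11, 14, 17, 10, 0]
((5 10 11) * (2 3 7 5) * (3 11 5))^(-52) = ((2 11)(3 7)(5 10))^(-52) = (11)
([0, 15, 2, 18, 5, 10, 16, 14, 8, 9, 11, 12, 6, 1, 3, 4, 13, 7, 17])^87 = [0, 6, 2, 17, 13, 1, 10, 3, 8, 9, 15, 4, 5, 12, 18, 16, 11, 14, 7]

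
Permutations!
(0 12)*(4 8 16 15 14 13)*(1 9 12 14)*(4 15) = (0 14 13 15 1 9 12)(4 8 16) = [14, 9, 2, 3, 8, 5, 6, 7, 16, 12, 10, 11, 0, 15, 13, 1, 4]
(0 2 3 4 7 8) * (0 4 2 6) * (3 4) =(0 6)(2 4 7 8 3) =[6, 1, 4, 2, 7, 5, 0, 8, 3]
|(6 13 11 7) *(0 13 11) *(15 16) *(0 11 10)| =6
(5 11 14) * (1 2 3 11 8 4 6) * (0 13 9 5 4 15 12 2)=(0 13 9 5 8 15 12 2 3 11 14 4 6 1)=[13, 0, 3, 11, 6, 8, 1, 7, 15, 5, 10, 14, 2, 9, 4, 12]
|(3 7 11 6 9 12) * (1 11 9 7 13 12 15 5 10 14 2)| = 30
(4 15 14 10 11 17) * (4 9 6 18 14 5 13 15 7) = (4 7)(5 13 15)(6 18 14 10 11 17 9) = [0, 1, 2, 3, 7, 13, 18, 4, 8, 6, 11, 17, 12, 15, 10, 5, 16, 9, 14]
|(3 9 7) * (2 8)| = 6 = |(2 8)(3 9 7)|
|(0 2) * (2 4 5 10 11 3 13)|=|(0 4 5 10 11 3 13 2)|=8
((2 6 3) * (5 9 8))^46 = ((2 6 3)(5 9 8))^46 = (2 6 3)(5 9 8)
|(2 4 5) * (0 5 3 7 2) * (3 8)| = 10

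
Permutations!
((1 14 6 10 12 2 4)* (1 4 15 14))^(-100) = (2 14 10)(6 12 15)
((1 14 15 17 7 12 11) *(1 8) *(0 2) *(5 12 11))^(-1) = ((0 2)(1 14 15 17 7 11 8)(5 12))^(-1) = (0 2)(1 8 11 7 17 15 14)(5 12)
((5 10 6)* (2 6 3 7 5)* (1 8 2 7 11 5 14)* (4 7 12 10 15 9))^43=((1 8 2 6 12 10 3 11 5 15 9 4 7 14))^43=(1 8 2 6 12 10 3 11 5 15 9 4 7 14)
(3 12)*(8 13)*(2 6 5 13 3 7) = (2 6 5 13 8 3 12 7) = [0, 1, 6, 12, 4, 13, 5, 2, 3, 9, 10, 11, 7, 8]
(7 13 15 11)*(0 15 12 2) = [15, 1, 0, 3, 4, 5, 6, 13, 8, 9, 10, 7, 2, 12, 14, 11] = (0 15 11 7 13 12 2)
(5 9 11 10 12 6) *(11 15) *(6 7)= (5 9 15 11 10 12 7 6)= [0, 1, 2, 3, 4, 9, 5, 6, 8, 15, 12, 10, 7, 13, 14, 11]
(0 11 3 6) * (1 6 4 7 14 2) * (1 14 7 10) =(0 11 3 4 10 1 6)(2 14) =[11, 6, 14, 4, 10, 5, 0, 7, 8, 9, 1, 3, 12, 13, 2]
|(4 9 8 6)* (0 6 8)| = |(0 6 4 9)| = 4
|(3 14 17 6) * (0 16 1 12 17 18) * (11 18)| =|(0 16 1 12 17 6 3 14 11 18)| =10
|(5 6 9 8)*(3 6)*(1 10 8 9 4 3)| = 12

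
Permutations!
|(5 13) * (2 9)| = |(2 9)(5 13)| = 2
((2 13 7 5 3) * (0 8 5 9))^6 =(0 7 2 5)(3 8 9 13)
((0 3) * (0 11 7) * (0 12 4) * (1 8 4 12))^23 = ((12)(0 3 11 7 1 8 4))^23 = (12)(0 11 1 4 3 7 8)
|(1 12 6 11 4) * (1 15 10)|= 7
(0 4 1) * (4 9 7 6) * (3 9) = (0 3 9 7 6 4 1) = [3, 0, 2, 9, 1, 5, 4, 6, 8, 7]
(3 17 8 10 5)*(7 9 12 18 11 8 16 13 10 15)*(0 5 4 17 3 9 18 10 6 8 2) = [5, 1, 0, 3, 17, 9, 8, 18, 15, 12, 4, 2, 10, 6, 14, 7, 13, 16, 11] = (0 5 9 12 10 4 17 16 13 6 8 15 7 18 11 2)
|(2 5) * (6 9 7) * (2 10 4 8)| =|(2 5 10 4 8)(6 9 7)| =15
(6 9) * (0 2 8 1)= (0 2 8 1)(6 9)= [2, 0, 8, 3, 4, 5, 9, 7, 1, 6]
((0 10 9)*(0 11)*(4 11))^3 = (0 4 10 11 9) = ((0 10 9 4 11))^3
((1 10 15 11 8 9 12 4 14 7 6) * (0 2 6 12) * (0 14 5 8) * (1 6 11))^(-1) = (0 11 2)(1 15 10)(4 12 7 14 9 8 5)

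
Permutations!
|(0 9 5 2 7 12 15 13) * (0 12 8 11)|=21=|(0 9 5 2 7 8 11)(12 15 13)|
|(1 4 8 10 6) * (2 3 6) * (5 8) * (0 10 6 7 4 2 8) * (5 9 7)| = |(0 10 8 6 1 2 3 5)(4 9 7)| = 24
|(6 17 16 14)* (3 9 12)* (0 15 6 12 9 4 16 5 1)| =|(0 15 6 17 5 1)(3 4 16 14 12)| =30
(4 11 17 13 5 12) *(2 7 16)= (2 7 16)(4 11 17 13 5 12)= [0, 1, 7, 3, 11, 12, 6, 16, 8, 9, 10, 17, 4, 5, 14, 15, 2, 13]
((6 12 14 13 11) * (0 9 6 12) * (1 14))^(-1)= (0 6 9)(1 12 11 13 14)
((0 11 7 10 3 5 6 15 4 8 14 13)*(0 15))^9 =(0 7 3 6 11 10 5)(4 15 13 14 8)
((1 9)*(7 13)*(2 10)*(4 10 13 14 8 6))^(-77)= ((1 9)(2 13 7 14 8 6 4 10))^(-77)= (1 9)(2 14 4 13 8 10 7 6)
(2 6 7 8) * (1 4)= (1 4)(2 6 7 8)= [0, 4, 6, 3, 1, 5, 7, 8, 2]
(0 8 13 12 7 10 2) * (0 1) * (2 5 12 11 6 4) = (0 8 13 11 6 4 2 1)(5 12 7 10) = [8, 0, 1, 3, 2, 12, 4, 10, 13, 9, 5, 6, 7, 11]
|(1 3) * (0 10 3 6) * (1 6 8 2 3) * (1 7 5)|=9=|(0 10 7 5 1 8 2 3 6)|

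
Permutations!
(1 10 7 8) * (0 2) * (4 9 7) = [2, 10, 0, 3, 9, 5, 6, 8, 1, 7, 4] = (0 2)(1 10 4 9 7 8)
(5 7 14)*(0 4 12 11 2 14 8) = (0 4 12 11 2 14 5 7 8) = [4, 1, 14, 3, 12, 7, 6, 8, 0, 9, 10, 2, 11, 13, 5]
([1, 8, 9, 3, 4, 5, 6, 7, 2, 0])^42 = (0 8 9 1 2)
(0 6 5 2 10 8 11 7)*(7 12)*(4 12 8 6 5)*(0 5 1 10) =(0 1 10 6 4 12 7 5 2)(8 11) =[1, 10, 0, 3, 12, 2, 4, 5, 11, 9, 6, 8, 7]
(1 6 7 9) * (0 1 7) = [1, 6, 2, 3, 4, 5, 0, 9, 8, 7] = (0 1 6)(7 9)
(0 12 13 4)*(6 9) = (0 12 13 4)(6 9) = [12, 1, 2, 3, 0, 5, 9, 7, 8, 6, 10, 11, 13, 4]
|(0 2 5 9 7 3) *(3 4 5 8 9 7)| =|(0 2 8 9 3)(4 5 7)| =15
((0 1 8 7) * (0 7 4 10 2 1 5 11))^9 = (11)(1 2 10 4 8) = ((0 5 11)(1 8 4 10 2))^9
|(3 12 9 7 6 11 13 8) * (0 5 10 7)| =|(0 5 10 7 6 11 13 8 3 12 9)| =11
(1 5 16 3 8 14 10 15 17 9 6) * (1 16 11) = (1 5 11)(3 8 14 10 15 17 9 6 16) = [0, 5, 2, 8, 4, 11, 16, 7, 14, 6, 15, 1, 12, 13, 10, 17, 3, 9]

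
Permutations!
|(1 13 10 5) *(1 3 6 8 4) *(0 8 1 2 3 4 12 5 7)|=12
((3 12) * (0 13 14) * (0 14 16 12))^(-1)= ((0 13 16 12 3))^(-1)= (0 3 12 16 13)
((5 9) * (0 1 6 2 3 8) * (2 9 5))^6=((0 1 6 9 2 3 8))^6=(0 8 3 2 9 6 1)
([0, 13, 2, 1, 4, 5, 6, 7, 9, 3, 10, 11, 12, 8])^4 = (1 3 9 8 13)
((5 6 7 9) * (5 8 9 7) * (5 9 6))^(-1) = ((6 9 8))^(-1) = (6 8 9)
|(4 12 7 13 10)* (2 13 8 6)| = |(2 13 10 4 12 7 8 6)| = 8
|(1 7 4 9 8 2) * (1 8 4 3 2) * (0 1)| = |(0 1 7 3 2 8)(4 9)| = 6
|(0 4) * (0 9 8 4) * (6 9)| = 4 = |(4 6 9 8)|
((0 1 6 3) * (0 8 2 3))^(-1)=(0 6 1)(2 8 3)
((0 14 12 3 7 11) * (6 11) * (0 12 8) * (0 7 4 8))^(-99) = ((0 14)(3 4 8 7 6 11 12))^(-99) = (0 14)(3 12 11 6 7 8 4)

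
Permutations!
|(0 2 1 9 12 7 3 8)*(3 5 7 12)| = 6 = |(12)(0 2 1 9 3 8)(5 7)|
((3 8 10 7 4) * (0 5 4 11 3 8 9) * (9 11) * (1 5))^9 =((0 1 5 4 8 10 7 9)(3 11))^9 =(0 1 5 4 8 10 7 9)(3 11)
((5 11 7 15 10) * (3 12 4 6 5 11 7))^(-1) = ((3 12 4 6 5 7 15 10 11))^(-1) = (3 11 10 15 7 5 6 4 12)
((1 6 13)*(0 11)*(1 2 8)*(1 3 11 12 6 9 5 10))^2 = (0 6 2 3)(1 5)(8 11 12 13)(9 10)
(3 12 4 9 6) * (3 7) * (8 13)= (3 12 4 9 6 7)(8 13)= [0, 1, 2, 12, 9, 5, 7, 3, 13, 6, 10, 11, 4, 8]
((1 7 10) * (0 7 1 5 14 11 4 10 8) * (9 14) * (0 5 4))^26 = ((0 7 8 5 9 14 11)(4 10))^26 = (0 14 5 7 11 9 8)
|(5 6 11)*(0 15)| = 6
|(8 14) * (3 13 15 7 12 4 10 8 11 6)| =|(3 13 15 7 12 4 10 8 14 11 6)| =11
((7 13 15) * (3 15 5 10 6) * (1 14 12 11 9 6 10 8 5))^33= ((1 14 12 11 9 6 3 15 7 13)(5 8))^33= (1 11 3 13 12 6 7 14 9 15)(5 8)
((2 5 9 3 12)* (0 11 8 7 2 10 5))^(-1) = (0 2 7 8 11)(3 9 5 10 12)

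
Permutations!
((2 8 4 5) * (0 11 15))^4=(0 11 15)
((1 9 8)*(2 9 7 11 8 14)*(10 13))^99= (14)(1 8 11 7)(10 13)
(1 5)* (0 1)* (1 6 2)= [6, 5, 1, 3, 4, 0, 2]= (0 6 2 1 5)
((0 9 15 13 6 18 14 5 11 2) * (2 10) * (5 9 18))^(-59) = (0 5 9 2 6 14 10 13 18 11 15)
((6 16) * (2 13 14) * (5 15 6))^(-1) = ((2 13 14)(5 15 6 16))^(-1) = (2 14 13)(5 16 6 15)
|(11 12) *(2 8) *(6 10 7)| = 6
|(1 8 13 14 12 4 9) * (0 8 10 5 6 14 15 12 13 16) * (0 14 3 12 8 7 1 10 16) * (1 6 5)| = 14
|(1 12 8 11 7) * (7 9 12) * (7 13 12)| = 7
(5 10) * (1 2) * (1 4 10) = (1 2 4 10 5) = [0, 2, 4, 3, 10, 1, 6, 7, 8, 9, 5]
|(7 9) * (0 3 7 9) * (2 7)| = 4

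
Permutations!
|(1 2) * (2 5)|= |(1 5 2)|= 3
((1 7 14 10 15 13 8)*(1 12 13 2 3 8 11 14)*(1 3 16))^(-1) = ((1 7 3 8 12 13 11 14 10 15 2 16))^(-1) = (1 16 2 15 10 14 11 13 12 8 3 7)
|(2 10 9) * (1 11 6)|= 3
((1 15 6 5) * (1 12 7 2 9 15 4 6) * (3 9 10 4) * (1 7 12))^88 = (1 6 10 7 9)(2 15 3 5 4) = ((1 3 9 15 7 2 10 4 6 5))^88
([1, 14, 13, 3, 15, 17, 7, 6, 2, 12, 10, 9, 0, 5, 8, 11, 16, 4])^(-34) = [13, 5, 15, 3, 0, 9, 6, 7, 4, 8, 10, 14, 2, 11, 17, 1, 16, 12]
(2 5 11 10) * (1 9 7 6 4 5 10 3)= (1 9 7 6 4 5 11 3)(2 10)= [0, 9, 10, 1, 5, 11, 4, 6, 8, 7, 2, 3]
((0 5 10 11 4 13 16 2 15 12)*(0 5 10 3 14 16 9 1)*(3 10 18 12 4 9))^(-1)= (0 1 9 11 10 5 12 18)(2 16 14 3 13 4 15)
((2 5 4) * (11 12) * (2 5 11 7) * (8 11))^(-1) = ((2 8 11 12 7)(4 5))^(-1) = (2 7 12 11 8)(4 5)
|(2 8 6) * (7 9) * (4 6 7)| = 6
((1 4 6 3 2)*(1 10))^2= ((1 4 6 3 2 10))^2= (1 6 2)(3 10 4)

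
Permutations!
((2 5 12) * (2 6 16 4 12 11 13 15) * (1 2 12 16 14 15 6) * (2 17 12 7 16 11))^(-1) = ((1 17 12)(2 5)(4 11 13 6 14 15 7 16))^(-1) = (1 12 17)(2 5)(4 16 7 15 14 6 13 11)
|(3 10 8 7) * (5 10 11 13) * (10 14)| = |(3 11 13 5 14 10 8 7)| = 8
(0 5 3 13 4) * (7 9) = (0 5 3 13 4)(7 9) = [5, 1, 2, 13, 0, 3, 6, 9, 8, 7, 10, 11, 12, 4]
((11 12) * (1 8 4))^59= (1 4 8)(11 12)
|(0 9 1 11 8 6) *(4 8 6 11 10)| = 8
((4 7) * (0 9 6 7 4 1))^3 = (0 7 9 1 6)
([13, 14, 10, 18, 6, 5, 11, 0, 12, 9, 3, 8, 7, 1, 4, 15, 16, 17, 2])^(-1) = [7, 13, 18, 10, 14, 5, 4, 12, 11, 9, 2, 6, 8, 0, 1, 15, 16, 17, 3]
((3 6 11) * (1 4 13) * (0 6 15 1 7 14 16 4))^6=(4 13 7 14 16)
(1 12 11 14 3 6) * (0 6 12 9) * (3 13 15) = (0 6 1 9)(3 12 11 14 13 15) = [6, 9, 2, 12, 4, 5, 1, 7, 8, 0, 10, 14, 11, 15, 13, 3]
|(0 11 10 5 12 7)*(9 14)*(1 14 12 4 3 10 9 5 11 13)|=|(0 13 1 14 5 4 3 10 11 9 12 7)|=12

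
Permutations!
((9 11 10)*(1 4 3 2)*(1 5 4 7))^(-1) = (1 7)(2 3 4 5)(9 10 11)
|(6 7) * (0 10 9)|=6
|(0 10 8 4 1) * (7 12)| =|(0 10 8 4 1)(7 12)| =10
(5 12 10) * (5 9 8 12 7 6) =(5 7 6)(8 12 10 9) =[0, 1, 2, 3, 4, 7, 5, 6, 12, 8, 9, 11, 10]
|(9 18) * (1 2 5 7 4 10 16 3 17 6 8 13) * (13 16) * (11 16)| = 42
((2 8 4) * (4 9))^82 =(2 9)(4 8)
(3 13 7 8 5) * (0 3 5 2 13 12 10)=(0 3 12 10)(2 13 7 8)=[3, 1, 13, 12, 4, 5, 6, 8, 2, 9, 0, 11, 10, 7]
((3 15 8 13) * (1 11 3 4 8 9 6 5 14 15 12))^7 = (1 12 3 11)(4 8 13)(5 15 6 14 9)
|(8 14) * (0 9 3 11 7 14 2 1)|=9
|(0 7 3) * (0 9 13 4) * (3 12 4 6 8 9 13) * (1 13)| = 12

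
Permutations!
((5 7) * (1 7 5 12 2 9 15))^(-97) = ((1 7 12 2 9 15))^(-97) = (1 15 9 2 12 7)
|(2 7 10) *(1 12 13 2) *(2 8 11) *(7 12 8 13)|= 7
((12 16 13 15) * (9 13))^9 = (9 16 12 15 13)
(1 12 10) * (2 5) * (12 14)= (1 14 12 10)(2 5)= [0, 14, 5, 3, 4, 2, 6, 7, 8, 9, 1, 11, 10, 13, 12]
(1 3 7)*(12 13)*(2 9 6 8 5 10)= [0, 3, 9, 7, 4, 10, 8, 1, 5, 6, 2, 11, 13, 12]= (1 3 7)(2 9 6 8 5 10)(12 13)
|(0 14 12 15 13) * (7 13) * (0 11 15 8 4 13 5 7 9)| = |(0 14 12 8 4 13 11 15 9)(5 7)| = 18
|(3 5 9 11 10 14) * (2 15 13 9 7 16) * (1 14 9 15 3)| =|(1 14)(2 3 5 7 16)(9 11 10)(13 15)| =30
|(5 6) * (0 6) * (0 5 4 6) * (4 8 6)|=2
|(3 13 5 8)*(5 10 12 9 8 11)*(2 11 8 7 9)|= |(2 11 5 8 3 13 10 12)(7 9)|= 8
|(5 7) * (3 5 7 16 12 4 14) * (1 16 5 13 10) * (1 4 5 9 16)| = |(3 13 10 4 14)(5 9 16 12)| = 20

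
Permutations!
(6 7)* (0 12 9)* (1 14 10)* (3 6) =[12, 14, 2, 6, 4, 5, 7, 3, 8, 0, 1, 11, 9, 13, 10] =(0 12 9)(1 14 10)(3 6 7)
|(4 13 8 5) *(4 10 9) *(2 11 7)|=|(2 11 7)(4 13 8 5 10 9)|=6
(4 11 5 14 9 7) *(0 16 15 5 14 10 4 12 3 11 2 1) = (0 16 15 5 10 4 2 1)(3 11 14 9 7 12) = [16, 0, 1, 11, 2, 10, 6, 12, 8, 7, 4, 14, 3, 13, 9, 5, 15]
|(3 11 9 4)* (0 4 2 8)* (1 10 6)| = 21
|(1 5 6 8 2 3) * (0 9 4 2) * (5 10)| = |(0 9 4 2 3 1 10 5 6 8)| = 10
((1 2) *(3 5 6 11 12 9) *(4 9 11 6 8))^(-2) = (12)(3 4 5 9 8) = ((1 2)(3 5 8 4 9)(11 12))^(-2)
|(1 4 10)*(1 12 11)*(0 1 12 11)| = |(0 1 4 10 11 12)| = 6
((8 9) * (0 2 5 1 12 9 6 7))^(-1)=(0 7 6 8 9 12 1 5 2)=((0 2 5 1 12 9 8 6 7))^(-1)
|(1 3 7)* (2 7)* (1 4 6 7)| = |(1 3 2)(4 6 7)| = 3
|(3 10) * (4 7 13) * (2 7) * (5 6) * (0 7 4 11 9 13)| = 6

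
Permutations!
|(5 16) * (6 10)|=2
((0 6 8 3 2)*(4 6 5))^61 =((0 5 4 6 8 3 2))^61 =(0 3 6 5 2 8 4)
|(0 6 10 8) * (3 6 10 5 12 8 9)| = |(0 10 9 3 6 5 12 8)| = 8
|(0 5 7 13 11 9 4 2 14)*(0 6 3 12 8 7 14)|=|(0 5 14 6 3 12 8 7 13 11 9 4 2)|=13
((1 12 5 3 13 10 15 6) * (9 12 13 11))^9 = (1 6 15 10 13)(3 5 12 9 11)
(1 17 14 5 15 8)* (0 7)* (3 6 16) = [7, 17, 2, 6, 4, 15, 16, 0, 1, 9, 10, 11, 12, 13, 5, 8, 3, 14] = (0 7)(1 17 14 5 15 8)(3 6 16)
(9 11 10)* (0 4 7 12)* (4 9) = (0 9 11 10 4 7 12) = [9, 1, 2, 3, 7, 5, 6, 12, 8, 11, 4, 10, 0]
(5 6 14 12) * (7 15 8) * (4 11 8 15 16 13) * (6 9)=[0, 1, 2, 3, 11, 9, 14, 16, 7, 6, 10, 8, 5, 4, 12, 15, 13]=(4 11 8 7 16 13)(5 9 6 14 12)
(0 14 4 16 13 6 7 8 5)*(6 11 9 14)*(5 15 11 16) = (0 6 7 8 15 11 9 14 4 5)(13 16) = [6, 1, 2, 3, 5, 0, 7, 8, 15, 14, 10, 9, 12, 16, 4, 11, 13]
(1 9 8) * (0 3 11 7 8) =[3, 9, 2, 11, 4, 5, 6, 8, 1, 0, 10, 7] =(0 3 11 7 8 1 9)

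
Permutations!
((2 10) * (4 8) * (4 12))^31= (2 10)(4 8 12)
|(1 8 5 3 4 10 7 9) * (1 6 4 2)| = 5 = |(1 8 5 3 2)(4 10 7 9 6)|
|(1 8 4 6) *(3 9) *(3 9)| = 4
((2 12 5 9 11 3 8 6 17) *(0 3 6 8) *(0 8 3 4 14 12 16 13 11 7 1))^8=((0 4 14 12 5 9 7 1)(2 16 13 11 6 17)(3 8))^8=(2 13 6)(11 17 16)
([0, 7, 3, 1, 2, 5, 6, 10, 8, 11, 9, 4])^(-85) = (1 9 2 7 11 3 10 4)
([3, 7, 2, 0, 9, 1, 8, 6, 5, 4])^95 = [3, 1, 2, 0, 9, 5, 6, 7, 8, 4]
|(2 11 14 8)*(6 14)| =5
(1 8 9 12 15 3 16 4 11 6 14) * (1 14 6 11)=(1 8 9 12 15 3 16 4)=[0, 8, 2, 16, 1, 5, 6, 7, 9, 12, 10, 11, 15, 13, 14, 3, 4]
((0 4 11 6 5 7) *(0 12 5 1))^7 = (0 11 1 4 6)(5 7 12)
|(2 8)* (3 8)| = 3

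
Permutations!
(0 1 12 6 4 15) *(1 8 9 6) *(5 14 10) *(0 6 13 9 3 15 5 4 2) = (0 8 3 15 6 2)(1 12)(4 5 14 10)(9 13) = [8, 12, 0, 15, 5, 14, 2, 7, 3, 13, 4, 11, 1, 9, 10, 6]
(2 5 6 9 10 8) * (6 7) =(2 5 7 6 9 10 8) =[0, 1, 5, 3, 4, 7, 9, 6, 2, 10, 8]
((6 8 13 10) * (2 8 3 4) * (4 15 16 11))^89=(2 4 11 16 15 3 6 10 13 8)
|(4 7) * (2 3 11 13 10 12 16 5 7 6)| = 11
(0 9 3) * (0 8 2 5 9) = (2 5 9 3 8) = [0, 1, 5, 8, 4, 9, 6, 7, 2, 3]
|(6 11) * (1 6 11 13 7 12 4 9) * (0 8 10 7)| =10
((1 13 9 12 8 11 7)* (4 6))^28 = ((1 13 9 12 8 11 7)(4 6))^28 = (13)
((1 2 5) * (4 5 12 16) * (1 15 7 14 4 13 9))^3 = (1 16)(2 13)(4 7 5 14 15)(9 12)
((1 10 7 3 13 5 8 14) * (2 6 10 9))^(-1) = (1 14 8 5 13 3 7 10 6 2 9)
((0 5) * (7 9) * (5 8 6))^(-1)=(0 5 6 8)(7 9)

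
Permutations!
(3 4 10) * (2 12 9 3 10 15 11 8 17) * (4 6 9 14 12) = [0, 1, 4, 6, 15, 5, 9, 7, 17, 3, 10, 8, 14, 13, 12, 11, 16, 2] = (2 4 15 11 8 17)(3 6 9)(12 14)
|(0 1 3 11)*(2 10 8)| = 12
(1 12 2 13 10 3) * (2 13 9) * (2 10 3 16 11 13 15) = (1 12 15 2 9 10 16 11 13 3) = [0, 12, 9, 1, 4, 5, 6, 7, 8, 10, 16, 13, 15, 3, 14, 2, 11]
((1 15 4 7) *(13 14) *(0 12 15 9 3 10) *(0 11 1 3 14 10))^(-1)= (0 3 7 4 15 12)(1 11 10 13 14 9)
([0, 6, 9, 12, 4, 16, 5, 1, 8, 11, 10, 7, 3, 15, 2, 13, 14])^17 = (1 7 11 9 2 14 16 5 6)(3 12)(13 15)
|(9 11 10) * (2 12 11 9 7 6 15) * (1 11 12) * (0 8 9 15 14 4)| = |(0 8 9 15 2 1 11 10 7 6 14 4)| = 12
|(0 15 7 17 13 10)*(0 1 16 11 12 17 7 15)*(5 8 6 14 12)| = 11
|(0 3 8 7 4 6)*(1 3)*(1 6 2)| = 6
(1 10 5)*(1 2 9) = (1 10 5 2 9) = [0, 10, 9, 3, 4, 2, 6, 7, 8, 1, 5]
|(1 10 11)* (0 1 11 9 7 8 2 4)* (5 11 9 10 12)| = |(0 1 12 5 11 9 7 8 2 4)| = 10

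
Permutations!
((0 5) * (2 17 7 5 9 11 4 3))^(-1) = (0 5 7 17 2 3 4 11 9)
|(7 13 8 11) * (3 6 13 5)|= 7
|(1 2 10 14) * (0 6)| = |(0 6)(1 2 10 14)| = 4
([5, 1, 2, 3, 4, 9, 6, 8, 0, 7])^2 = (0 9 8 5 7)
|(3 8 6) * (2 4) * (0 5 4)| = 12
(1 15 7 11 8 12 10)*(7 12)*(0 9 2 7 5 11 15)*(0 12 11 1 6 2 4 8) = (0 9 4 8 5 1 12 10 6 2 7 15 11) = [9, 12, 7, 3, 8, 1, 2, 15, 5, 4, 6, 0, 10, 13, 14, 11]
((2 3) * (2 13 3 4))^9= (2 4)(3 13)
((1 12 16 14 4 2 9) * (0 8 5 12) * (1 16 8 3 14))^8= (16)(5 8 12)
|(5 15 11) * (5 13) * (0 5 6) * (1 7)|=6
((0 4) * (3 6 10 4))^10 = (10)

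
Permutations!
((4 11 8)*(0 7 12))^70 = (0 7 12)(4 11 8)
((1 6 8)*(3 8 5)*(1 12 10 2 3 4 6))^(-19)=((2 3 8 12 10)(4 6 5))^(-19)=(2 3 8 12 10)(4 5 6)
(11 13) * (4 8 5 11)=[0, 1, 2, 3, 8, 11, 6, 7, 5, 9, 10, 13, 12, 4]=(4 8 5 11 13)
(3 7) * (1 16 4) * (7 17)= (1 16 4)(3 17 7)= [0, 16, 2, 17, 1, 5, 6, 3, 8, 9, 10, 11, 12, 13, 14, 15, 4, 7]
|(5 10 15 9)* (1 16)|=4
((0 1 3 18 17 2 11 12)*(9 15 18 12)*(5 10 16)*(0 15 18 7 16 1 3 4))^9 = (0 4 1 10 5 16 7 15 12 3)(2 17 18 9 11)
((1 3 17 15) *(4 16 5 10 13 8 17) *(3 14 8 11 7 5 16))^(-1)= (1 15 17 8 14)(3 4)(5 7 11 13 10)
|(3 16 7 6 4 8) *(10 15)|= |(3 16 7 6 4 8)(10 15)|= 6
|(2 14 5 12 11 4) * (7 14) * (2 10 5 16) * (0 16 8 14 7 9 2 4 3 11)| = 6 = |(0 16 4 10 5 12)(2 9)(3 11)(8 14)|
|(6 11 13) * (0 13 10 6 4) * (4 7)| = |(0 13 7 4)(6 11 10)| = 12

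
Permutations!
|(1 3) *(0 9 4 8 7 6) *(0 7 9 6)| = |(0 6 7)(1 3)(4 8 9)| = 6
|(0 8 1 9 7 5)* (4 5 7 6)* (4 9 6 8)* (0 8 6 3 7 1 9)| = |(0 4 5 8 9 6)(1 3 7)| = 6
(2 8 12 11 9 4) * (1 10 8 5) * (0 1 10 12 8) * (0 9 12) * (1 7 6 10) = (0 7 6 10 9 4 2 5 1)(11 12) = [7, 0, 5, 3, 2, 1, 10, 6, 8, 4, 9, 12, 11]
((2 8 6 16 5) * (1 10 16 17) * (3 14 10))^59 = ((1 3 14 10 16 5 2 8 6 17))^59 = (1 17 6 8 2 5 16 10 14 3)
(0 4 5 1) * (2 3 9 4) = (0 2 3 9 4 5 1) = [2, 0, 3, 9, 5, 1, 6, 7, 8, 4]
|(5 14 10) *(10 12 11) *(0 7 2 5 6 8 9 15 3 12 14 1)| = |(0 7 2 5 1)(3 12 11 10 6 8 9 15)| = 40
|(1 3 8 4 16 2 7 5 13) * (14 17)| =18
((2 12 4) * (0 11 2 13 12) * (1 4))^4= (13)(0 11 2)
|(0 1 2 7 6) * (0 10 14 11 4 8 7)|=|(0 1 2)(4 8 7 6 10 14 11)|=21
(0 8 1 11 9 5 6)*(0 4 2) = (0 8 1 11 9 5 6 4 2) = [8, 11, 0, 3, 2, 6, 4, 7, 1, 5, 10, 9]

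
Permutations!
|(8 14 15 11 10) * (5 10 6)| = |(5 10 8 14 15 11 6)| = 7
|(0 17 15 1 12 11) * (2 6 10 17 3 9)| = |(0 3 9 2 6 10 17 15 1 12 11)| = 11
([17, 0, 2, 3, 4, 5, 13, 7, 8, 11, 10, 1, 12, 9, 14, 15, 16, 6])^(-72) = [11, 9, 2, 3, 4, 5, 0, 7, 8, 6, 10, 13, 12, 17, 14, 15, 16, 1]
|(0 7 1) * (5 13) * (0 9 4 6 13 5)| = 7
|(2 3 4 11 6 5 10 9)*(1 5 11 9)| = 12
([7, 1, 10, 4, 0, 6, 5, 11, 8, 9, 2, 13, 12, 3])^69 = (0 13)(2 10)(3 7)(4 11)(5 6)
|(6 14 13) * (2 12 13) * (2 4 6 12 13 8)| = |(2 13 12 8)(4 6 14)| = 12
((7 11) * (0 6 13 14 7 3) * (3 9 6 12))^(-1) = (0 3 12)(6 9 11 7 14 13)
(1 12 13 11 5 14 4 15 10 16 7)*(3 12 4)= (1 4 15 10 16 7)(3 12 13 11 5 14)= [0, 4, 2, 12, 15, 14, 6, 1, 8, 9, 16, 5, 13, 11, 3, 10, 7]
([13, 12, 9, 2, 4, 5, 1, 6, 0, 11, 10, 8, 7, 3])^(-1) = [8, 6, 3, 13, 4, 5, 7, 12, 11, 2, 10, 9, 1, 0]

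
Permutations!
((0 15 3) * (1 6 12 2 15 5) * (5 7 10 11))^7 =((0 7 10 11 5 1 6 12 2 15 3))^7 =(0 12 11 3 6 10 15 1 7 2 5)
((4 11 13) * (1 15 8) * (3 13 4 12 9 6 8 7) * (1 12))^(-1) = ((1 15 7 3 13)(4 11)(6 8 12 9))^(-1) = (1 13 3 7 15)(4 11)(6 9 12 8)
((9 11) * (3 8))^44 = ((3 8)(9 11))^44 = (11)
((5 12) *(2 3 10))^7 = (2 3 10)(5 12)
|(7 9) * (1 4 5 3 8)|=10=|(1 4 5 3 8)(7 9)|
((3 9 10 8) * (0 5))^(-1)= ((0 5)(3 9 10 8))^(-1)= (0 5)(3 8 10 9)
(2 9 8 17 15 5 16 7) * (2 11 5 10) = (2 9 8 17 15 10)(5 16 7 11) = [0, 1, 9, 3, 4, 16, 6, 11, 17, 8, 2, 5, 12, 13, 14, 10, 7, 15]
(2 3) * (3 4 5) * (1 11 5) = (1 11 5 3 2 4) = [0, 11, 4, 2, 1, 3, 6, 7, 8, 9, 10, 5]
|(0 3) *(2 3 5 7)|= 5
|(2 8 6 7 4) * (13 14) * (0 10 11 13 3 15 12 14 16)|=20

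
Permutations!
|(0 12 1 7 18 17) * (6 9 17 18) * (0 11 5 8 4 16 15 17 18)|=7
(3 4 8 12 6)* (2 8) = (2 8 12 6 3 4) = [0, 1, 8, 4, 2, 5, 3, 7, 12, 9, 10, 11, 6]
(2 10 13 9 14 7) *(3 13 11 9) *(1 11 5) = (1 11 9 14 7 2 10 5)(3 13) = [0, 11, 10, 13, 4, 1, 6, 2, 8, 14, 5, 9, 12, 3, 7]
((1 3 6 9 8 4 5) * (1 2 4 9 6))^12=(9)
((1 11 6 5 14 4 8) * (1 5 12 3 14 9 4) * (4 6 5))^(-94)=(1 5 6 3)(9 12 14 11)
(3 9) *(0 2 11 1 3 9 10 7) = [2, 3, 11, 10, 4, 5, 6, 0, 8, 9, 7, 1] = (0 2 11 1 3 10 7)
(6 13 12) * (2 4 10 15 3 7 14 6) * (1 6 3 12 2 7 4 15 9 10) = (1 6 13 2 15 12 7 14 3 4)(9 10) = [0, 6, 15, 4, 1, 5, 13, 14, 8, 10, 9, 11, 7, 2, 3, 12]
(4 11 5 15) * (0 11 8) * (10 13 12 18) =(0 11 5 15 4 8)(10 13 12 18) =[11, 1, 2, 3, 8, 15, 6, 7, 0, 9, 13, 5, 18, 12, 14, 4, 16, 17, 10]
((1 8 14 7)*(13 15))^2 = ((1 8 14 7)(13 15))^2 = (15)(1 14)(7 8)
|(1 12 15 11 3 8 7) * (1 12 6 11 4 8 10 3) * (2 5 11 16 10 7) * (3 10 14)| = |(1 6 16 14 3 7 12 15 4 8 2 5 11)| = 13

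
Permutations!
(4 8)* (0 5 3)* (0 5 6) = [6, 1, 2, 5, 8, 3, 0, 7, 4] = (0 6)(3 5)(4 8)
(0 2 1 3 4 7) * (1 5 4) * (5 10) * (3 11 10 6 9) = (0 2 6 9 3 1 11 10 5 4 7) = [2, 11, 6, 1, 7, 4, 9, 0, 8, 3, 5, 10]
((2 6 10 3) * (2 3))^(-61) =(2 10 6)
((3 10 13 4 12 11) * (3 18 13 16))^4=(3 10 16)(4 13 18 11 12)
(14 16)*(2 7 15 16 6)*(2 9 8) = (2 7 15 16 14 6 9 8) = [0, 1, 7, 3, 4, 5, 9, 15, 2, 8, 10, 11, 12, 13, 6, 16, 14]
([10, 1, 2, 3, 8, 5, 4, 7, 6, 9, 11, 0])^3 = [0, 1, 2, 3, 4, 5, 6, 7, 8, 9, 10, 11]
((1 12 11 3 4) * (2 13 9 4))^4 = ((1 12 11 3 2 13 9 4))^4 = (1 2)(3 4)(9 11)(12 13)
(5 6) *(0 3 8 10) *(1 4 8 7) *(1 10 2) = (0 3 7 10)(1 4 8 2)(5 6) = [3, 4, 1, 7, 8, 6, 5, 10, 2, 9, 0]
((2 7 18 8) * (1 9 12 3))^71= ((1 9 12 3)(2 7 18 8))^71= (1 3 12 9)(2 8 18 7)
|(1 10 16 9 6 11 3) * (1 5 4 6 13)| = 5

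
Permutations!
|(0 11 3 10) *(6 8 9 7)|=|(0 11 3 10)(6 8 9 7)|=4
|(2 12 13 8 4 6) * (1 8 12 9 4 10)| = 12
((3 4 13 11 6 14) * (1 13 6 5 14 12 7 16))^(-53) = (1 11 14 4 12 16 13 5 3 6 7)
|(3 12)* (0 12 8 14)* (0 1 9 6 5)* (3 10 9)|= 12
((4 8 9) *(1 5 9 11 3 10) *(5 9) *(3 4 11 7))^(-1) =(1 10 3 7 8 4 11 9)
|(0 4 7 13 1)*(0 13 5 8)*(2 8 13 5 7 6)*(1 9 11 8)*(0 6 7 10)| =8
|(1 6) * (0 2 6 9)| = 5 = |(0 2 6 1 9)|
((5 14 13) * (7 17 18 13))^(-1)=(5 13 18 17 7 14)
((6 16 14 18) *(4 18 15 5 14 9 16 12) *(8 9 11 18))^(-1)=((4 8 9 16 11 18 6 12)(5 14 15))^(-1)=(4 12 6 18 11 16 9 8)(5 15 14)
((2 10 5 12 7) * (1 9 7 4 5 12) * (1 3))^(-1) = ((1 9 7 2 10 12 4 5 3))^(-1) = (1 3 5 4 12 10 2 7 9)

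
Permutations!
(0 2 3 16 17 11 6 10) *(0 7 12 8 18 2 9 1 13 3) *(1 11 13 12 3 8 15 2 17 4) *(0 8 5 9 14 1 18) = (0 14 1 12 15 2 8)(3 16 4 18 17 13 5 9 11 6 10 7) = [14, 12, 8, 16, 18, 9, 10, 3, 0, 11, 7, 6, 15, 5, 1, 2, 4, 13, 17]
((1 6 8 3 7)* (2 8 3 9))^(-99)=(9)(1 6 3 7)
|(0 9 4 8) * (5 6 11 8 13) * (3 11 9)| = 20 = |(0 3 11 8)(4 13 5 6 9)|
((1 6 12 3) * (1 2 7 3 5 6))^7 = (2 7 3)(5 6 12)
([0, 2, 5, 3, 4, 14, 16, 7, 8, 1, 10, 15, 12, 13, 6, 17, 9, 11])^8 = (1 2 5 14 6 16 9)(11 17 15)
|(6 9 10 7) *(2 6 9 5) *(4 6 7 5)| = |(2 7 9 10 5)(4 6)| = 10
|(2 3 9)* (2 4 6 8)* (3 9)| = |(2 9 4 6 8)| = 5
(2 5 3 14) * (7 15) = (2 5 3 14)(7 15) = [0, 1, 5, 14, 4, 3, 6, 15, 8, 9, 10, 11, 12, 13, 2, 7]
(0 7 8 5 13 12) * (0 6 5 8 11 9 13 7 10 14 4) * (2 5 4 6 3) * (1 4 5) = [10, 4, 1, 2, 0, 7, 5, 11, 8, 13, 14, 9, 3, 12, 6] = (0 10 14 6 5 7 11 9 13 12 3 2 1 4)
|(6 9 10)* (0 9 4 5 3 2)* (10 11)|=|(0 9 11 10 6 4 5 3 2)|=9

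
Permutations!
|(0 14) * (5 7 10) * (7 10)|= 2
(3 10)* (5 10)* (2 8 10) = (2 8 10 3 5) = [0, 1, 8, 5, 4, 2, 6, 7, 10, 9, 3]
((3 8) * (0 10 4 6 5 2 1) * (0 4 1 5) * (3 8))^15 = ((0 10 1 4 6)(2 5))^15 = (10)(2 5)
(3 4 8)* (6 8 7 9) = (3 4 7 9 6 8) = [0, 1, 2, 4, 7, 5, 8, 9, 3, 6]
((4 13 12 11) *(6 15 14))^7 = (4 11 12 13)(6 15 14)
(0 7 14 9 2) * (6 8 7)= (0 6 8 7 14 9 2)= [6, 1, 0, 3, 4, 5, 8, 14, 7, 2, 10, 11, 12, 13, 9]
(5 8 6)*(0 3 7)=(0 3 7)(5 8 6)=[3, 1, 2, 7, 4, 8, 5, 0, 6]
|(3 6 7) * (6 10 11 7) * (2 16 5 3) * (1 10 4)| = |(1 10 11 7 2 16 5 3 4)| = 9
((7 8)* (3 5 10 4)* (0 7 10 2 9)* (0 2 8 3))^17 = (0 5 4 3 10 7 8)(2 9)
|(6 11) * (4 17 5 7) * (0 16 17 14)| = 14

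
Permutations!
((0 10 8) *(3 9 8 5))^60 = ((0 10 5 3 9 8))^60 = (10)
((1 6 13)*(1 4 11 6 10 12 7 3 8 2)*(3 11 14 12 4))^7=(1 6 4 3 12 2 11 10 13 14 8 7)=((1 10 4 14 12 7 11 6 13 3 8 2))^7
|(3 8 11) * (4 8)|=|(3 4 8 11)|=4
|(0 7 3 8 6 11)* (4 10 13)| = 6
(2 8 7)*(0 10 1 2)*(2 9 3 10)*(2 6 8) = (0 6 8 7)(1 9 3 10) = [6, 9, 2, 10, 4, 5, 8, 0, 7, 3, 1]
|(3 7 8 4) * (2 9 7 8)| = 3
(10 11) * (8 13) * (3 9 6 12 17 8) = (3 9 6 12 17 8 13)(10 11) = [0, 1, 2, 9, 4, 5, 12, 7, 13, 6, 11, 10, 17, 3, 14, 15, 16, 8]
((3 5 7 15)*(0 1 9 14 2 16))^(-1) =((0 1 9 14 2 16)(3 5 7 15))^(-1) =(0 16 2 14 9 1)(3 15 7 5)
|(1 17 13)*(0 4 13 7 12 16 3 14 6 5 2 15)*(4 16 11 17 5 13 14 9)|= 12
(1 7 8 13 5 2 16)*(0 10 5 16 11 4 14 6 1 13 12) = (0 10 5 2 11 4 14 6 1 7 8 12)(13 16) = [10, 7, 11, 3, 14, 2, 1, 8, 12, 9, 5, 4, 0, 16, 6, 15, 13]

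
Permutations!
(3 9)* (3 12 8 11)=(3 9 12 8 11)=[0, 1, 2, 9, 4, 5, 6, 7, 11, 12, 10, 3, 8]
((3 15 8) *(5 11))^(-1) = (3 8 15)(5 11)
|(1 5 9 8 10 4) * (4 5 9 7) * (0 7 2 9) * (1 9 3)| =10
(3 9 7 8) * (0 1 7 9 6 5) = [1, 7, 2, 6, 4, 0, 5, 8, 3, 9] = (9)(0 1 7 8 3 6 5)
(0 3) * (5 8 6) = (0 3)(5 8 6) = [3, 1, 2, 0, 4, 8, 5, 7, 6]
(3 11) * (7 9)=[0, 1, 2, 11, 4, 5, 6, 9, 8, 7, 10, 3]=(3 11)(7 9)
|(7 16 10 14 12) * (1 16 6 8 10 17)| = |(1 16 17)(6 8 10 14 12 7)| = 6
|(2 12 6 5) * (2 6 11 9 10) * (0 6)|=15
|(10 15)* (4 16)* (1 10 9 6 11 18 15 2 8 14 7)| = 30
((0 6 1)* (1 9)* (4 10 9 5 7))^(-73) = (0 1 9 10 4 7 5 6) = ((0 6 5 7 4 10 9 1))^(-73)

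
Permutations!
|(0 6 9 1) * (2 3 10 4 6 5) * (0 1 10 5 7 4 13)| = |(0 7 4 6 9 10 13)(2 3 5)| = 21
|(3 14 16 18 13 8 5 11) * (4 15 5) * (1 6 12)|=30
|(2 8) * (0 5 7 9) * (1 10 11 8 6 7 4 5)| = 18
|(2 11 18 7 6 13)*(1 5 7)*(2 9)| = 9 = |(1 5 7 6 13 9 2 11 18)|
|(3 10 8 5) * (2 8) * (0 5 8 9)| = 6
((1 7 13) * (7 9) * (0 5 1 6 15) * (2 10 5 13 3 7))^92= ((0 13 6 15)(1 9 2 10 5)(3 7))^92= (15)(1 2 5 9 10)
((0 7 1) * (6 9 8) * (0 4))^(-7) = (0 7 1 4)(6 8 9)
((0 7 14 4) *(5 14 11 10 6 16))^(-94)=(0 16 7 5 11 14 10 4 6)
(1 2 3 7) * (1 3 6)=(1 2 6)(3 7)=[0, 2, 6, 7, 4, 5, 1, 3]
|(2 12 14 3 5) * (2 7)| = |(2 12 14 3 5 7)| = 6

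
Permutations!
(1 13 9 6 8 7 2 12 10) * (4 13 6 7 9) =(1 6 8 9 7 2 12 10)(4 13) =[0, 6, 12, 3, 13, 5, 8, 2, 9, 7, 1, 11, 10, 4]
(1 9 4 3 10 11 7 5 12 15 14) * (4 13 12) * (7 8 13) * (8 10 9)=[0, 8, 2, 9, 3, 4, 6, 5, 13, 7, 11, 10, 15, 12, 1, 14]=(1 8 13 12 15 14)(3 9 7 5 4)(10 11)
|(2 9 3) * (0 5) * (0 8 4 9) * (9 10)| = |(0 5 8 4 10 9 3 2)| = 8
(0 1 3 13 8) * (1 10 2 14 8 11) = (0 10 2 14 8)(1 3 13 11) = [10, 3, 14, 13, 4, 5, 6, 7, 0, 9, 2, 1, 12, 11, 8]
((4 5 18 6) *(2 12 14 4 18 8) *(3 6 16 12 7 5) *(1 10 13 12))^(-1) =((1 10 13 12 14 4 3 6 18 16)(2 7 5 8))^(-1) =(1 16 18 6 3 4 14 12 13 10)(2 8 5 7)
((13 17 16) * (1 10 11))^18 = (17)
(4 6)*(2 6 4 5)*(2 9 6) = [0, 1, 2, 3, 4, 9, 5, 7, 8, 6] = (5 9 6)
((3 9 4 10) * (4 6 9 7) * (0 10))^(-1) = ((0 10 3 7 4)(6 9))^(-1) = (0 4 7 3 10)(6 9)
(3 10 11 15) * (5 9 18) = [0, 1, 2, 10, 4, 9, 6, 7, 8, 18, 11, 15, 12, 13, 14, 3, 16, 17, 5] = (3 10 11 15)(5 9 18)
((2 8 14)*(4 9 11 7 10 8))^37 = (2 10 9 14 7 4 8 11)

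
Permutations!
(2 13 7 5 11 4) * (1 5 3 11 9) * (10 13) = [0, 5, 10, 11, 2, 9, 6, 3, 8, 1, 13, 4, 12, 7] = (1 5 9)(2 10 13 7 3 11 4)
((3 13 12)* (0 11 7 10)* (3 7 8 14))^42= (0 12 14)(3 11 7)(8 10 13)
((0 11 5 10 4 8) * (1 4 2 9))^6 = (0 1 10)(2 11 4)(5 8 9)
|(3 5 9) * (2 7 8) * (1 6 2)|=15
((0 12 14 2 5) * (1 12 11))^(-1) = ((0 11 1 12 14 2 5))^(-1) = (0 5 2 14 12 1 11)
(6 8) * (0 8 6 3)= (0 8 3)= [8, 1, 2, 0, 4, 5, 6, 7, 3]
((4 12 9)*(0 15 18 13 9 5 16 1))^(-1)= ((0 15 18 13 9 4 12 5 16 1))^(-1)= (0 1 16 5 12 4 9 13 18 15)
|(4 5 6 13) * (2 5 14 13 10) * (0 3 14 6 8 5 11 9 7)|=22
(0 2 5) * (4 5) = (0 2 4 5) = [2, 1, 4, 3, 5, 0]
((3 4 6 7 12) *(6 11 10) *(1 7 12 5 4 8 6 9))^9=(1 5 11 9 7 4 10)(3 8 6 12)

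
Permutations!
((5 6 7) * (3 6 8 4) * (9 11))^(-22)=((3 6 7 5 8 4)(9 11))^(-22)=(11)(3 7 8)(4 6 5)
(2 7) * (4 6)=[0, 1, 7, 3, 6, 5, 4, 2]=(2 7)(4 6)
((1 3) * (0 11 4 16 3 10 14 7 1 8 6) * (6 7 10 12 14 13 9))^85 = (0 11 4 16 3 8 7 1 12 14 10 13 9 6)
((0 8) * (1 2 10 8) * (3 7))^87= (0 2 8 1 10)(3 7)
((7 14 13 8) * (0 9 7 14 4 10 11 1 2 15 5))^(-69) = (0 9 7 4 10 11 1 2 15 5)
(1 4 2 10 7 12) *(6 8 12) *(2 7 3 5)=(1 4 7 6 8 12)(2 10 3 5)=[0, 4, 10, 5, 7, 2, 8, 6, 12, 9, 3, 11, 1]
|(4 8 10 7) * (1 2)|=4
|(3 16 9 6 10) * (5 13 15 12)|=|(3 16 9 6 10)(5 13 15 12)|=20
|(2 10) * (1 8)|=|(1 8)(2 10)|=2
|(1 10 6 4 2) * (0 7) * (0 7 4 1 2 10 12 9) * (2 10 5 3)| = 10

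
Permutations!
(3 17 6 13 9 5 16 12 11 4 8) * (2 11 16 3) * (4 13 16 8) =(2 11 13 9 5 3 17 6 16 12 8) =[0, 1, 11, 17, 4, 3, 16, 7, 2, 5, 10, 13, 8, 9, 14, 15, 12, 6]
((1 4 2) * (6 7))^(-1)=((1 4 2)(6 7))^(-1)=(1 2 4)(6 7)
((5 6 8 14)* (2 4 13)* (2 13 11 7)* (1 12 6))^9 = ((1 12 6 8 14 5)(2 4 11 7))^9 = (1 8)(2 4 11 7)(5 6)(12 14)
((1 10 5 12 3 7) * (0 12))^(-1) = (0 5 10 1 7 3 12)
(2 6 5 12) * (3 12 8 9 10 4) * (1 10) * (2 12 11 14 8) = [0, 10, 6, 11, 3, 2, 5, 7, 9, 1, 4, 14, 12, 13, 8] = (1 10 4 3 11 14 8 9)(2 6 5)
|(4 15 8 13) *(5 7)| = |(4 15 8 13)(5 7)| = 4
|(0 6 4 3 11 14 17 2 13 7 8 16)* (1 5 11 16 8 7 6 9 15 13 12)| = |(0 9 15 13 6 4 3 16)(1 5 11 14 17 2 12)| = 56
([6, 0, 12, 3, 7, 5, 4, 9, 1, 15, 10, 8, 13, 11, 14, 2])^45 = [11, 13, 7, 3, 1, 5, 8, 0, 12, 6, 10, 2, 9, 15, 14, 4]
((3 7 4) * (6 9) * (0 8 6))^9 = ((0 8 6 9)(3 7 4))^9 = (0 8 6 9)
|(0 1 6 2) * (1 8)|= |(0 8 1 6 2)|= 5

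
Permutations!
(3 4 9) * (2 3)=(2 3 4 9)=[0, 1, 3, 4, 9, 5, 6, 7, 8, 2]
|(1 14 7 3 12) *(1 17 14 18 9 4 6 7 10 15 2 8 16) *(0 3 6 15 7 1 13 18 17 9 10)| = 17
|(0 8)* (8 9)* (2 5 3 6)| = 12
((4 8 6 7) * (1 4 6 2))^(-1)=((1 4 8 2)(6 7))^(-1)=(1 2 8 4)(6 7)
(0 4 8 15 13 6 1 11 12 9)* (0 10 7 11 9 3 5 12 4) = (1 9 10 7 11 4 8 15 13 6)(3 5 12) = [0, 9, 2, 5, 8, 12, 1, 11, 15, 10, 7, 4, 3, 6, 14, 13]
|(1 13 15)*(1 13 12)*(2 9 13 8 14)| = 6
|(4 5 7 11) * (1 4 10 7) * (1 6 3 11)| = |(1 4 5 6 3 11 10 7)| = 8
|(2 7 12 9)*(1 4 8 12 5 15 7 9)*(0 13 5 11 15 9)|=|(0 13 5 9 2)(1 4 8 12)(7 11 15)|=60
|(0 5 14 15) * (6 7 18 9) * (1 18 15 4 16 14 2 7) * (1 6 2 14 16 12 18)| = 10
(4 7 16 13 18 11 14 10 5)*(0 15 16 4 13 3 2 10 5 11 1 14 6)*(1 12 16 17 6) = (0 15 17 6)(1 14 5 13 18 12 16 3 2 10 11)(4 7) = [15, 14, 10, 2, 7, 13, 0, 4, 8, 9, 11, 1, 16, 18, 5, 17, 3, 6, 12]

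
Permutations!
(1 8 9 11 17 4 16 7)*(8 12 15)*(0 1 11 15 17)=[1, 12, 2, 3, 16, 5, 6, 11, 9, 15, 10, 0, 17, 13, 14, 8, 7, 4]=(0 1 12 17 4 16 7 11)(8 9 15)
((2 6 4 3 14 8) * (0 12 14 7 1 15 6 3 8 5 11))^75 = (1 4 3 15 8 7 6 2)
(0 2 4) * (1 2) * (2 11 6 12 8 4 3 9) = (0 1 11 6 12 8 4)(2 3 9) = [1, 11, 3, 9, 0, 5, 12, 7, 4, 2, 10, 6, 8]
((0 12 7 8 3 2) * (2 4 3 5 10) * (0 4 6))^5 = ((0 12 7 8 5 10 2 4 3 6))^5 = (0 10)(2 12)(3 8)(4 7)(5 6)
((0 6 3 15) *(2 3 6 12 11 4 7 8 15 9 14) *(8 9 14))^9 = (0 12 11 4 7 9 8 15)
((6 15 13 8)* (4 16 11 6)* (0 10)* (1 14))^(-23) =(0 10)(1 14)(4 13 6 16 8 15 11)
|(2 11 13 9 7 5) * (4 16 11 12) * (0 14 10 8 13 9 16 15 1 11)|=18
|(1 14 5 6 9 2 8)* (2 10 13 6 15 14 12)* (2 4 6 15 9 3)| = 42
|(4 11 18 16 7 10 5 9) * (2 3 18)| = |(2 3 18 16 7 10 5 9 4 11)| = 10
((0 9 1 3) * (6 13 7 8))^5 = ((0 9 1 3)(6 13 7 8))^5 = (0 9 1 3)(6 13 7 8)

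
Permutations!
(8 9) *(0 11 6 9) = (0 11 6 9 8) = [11, 1, 2, 3, 4, 5, 9, 7, 0, 8, 10, 6]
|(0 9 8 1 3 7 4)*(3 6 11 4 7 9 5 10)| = |(0 5 10 3 9 8 1 6 11 4)| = 10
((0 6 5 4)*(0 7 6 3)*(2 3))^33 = ((0 2 3)(4 7 6 5))^33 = (4 7 6 5)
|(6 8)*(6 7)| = |(6 8 7)| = 3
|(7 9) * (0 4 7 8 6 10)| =|(0 4 7 9 8 6 10)| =7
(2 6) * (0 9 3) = (0 9 3)(2 6) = [9, 1, 6, 0, 4, 5, 2, 7, 8, 3]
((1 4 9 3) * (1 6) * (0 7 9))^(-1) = (0 4 1 6 3 9 7)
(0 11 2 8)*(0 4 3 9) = (0 11 2 8 4 3 9) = [11, 1, 8, 9, 3, 5, 6, 7, 4, 0, 10, 2]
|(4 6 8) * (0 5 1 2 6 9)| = 8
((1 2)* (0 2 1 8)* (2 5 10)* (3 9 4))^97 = ((0 5 10 2 8)(3 9 4))^97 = (0 10 8 5 2)(3 9 4)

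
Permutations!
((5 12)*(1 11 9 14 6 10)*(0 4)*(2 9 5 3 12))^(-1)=(0 4)(1 10 6 14 9 2 5 11)(3 12)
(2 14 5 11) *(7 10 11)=(2 14 5 7 10 11)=[0, 1, 14, 3, 4, 7, 6, 10, 8, 9, 11, 2, 12, 13, 5]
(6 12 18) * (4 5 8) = (4 5 8)(6 12 18) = [0, 1, 2, 3, 5, 8, 12, 7, 4, 9, 10, 11, 18, 13, 14, 15, 16, 17, 6]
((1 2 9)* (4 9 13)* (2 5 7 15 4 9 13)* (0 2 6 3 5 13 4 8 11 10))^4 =((0 2 6 3 5 7 15 8 11 10)(1 13 9))^4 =(0 5 11 6 15)(1 13 9)(2 7 10 3 8)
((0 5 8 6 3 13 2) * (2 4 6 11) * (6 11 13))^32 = (0 4 5 11 8 2 13)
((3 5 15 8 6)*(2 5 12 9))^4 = (2 6)(3 5)(8 9)(12 15)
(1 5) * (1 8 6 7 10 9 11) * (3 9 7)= (1 5 8 6 3 9 11)(7 10)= [0, 5, 2, 9, 4, 8, 3, 10, 6, 11, 7, 1]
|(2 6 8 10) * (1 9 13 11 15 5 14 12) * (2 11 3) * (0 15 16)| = 15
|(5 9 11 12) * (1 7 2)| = 12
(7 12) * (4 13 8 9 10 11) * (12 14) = (4 13 8 9 10 11)(7 14 12) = [0, 1, 2, 3, 13, 5, 6, 14, 9, 10, 11, 4, 7, 8, 12]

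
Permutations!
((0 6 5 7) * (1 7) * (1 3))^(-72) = ((0 6 5 3 1 7))^(-72) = (7)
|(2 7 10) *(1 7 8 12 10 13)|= |(1 7 13)(2 8 12 10)|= 12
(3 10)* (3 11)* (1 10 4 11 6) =(1 10 6)(3 4 11) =[0, 10, 2, 4, 11, 5, 1, 7, 8, 9, 6, 3]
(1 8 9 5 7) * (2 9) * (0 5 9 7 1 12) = (0 5 1 8 2 7 12) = [5, 8, 7, 3, 4, 1, 6, 12, 2, 9, 10, 11, 0]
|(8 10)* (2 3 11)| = |(2 3 11)(8 10)| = 6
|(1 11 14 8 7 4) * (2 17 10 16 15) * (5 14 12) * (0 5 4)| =20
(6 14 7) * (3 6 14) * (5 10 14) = (3 6)(5 10 14 7) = [0, 1, 2, 6, 4, 10, 3, 5, 8, 9, 14, 11, 12, 13, 7]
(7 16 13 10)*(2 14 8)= [0, 1, 14, 3, 4, 5, 6, 16, 2, 9, 7, 11, 12, 10, 8, 15, 13]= (2 14 8)(7 16 13 10)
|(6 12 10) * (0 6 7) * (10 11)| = |(0 6 12 11 10 7)| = 6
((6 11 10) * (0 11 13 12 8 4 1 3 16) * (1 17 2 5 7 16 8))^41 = ((0 11 10 6 13 12 1 3 8 4 17 2 5 7 16))^41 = (0 2 3 6 16 17 1 10 7 4 12 11 5 8 13)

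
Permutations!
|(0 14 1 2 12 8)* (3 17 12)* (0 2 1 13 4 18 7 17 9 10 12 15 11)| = 18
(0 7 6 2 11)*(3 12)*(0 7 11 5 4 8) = (0 11 7 6 2 5 4 8)(3 12) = [11, 1, 5, 12, 8, 4, 2, 6, 0, 9, 10, 7, 3]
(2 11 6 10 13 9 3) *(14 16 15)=[0, 1, 11, 2, 4, 5, 10, 7, 8, 3, 13, 6, 12, 9, 16, 14, 15]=(2 11 6 10 13 9 3)(14 16 15)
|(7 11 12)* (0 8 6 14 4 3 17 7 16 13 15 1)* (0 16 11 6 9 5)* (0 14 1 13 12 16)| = 66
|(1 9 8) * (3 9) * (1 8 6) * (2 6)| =5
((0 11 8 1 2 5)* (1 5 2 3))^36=((0 11 8 5)(1 3))^36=(11)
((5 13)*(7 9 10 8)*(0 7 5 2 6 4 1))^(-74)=(0 10 13 4 7 8 2 1 9 5 6)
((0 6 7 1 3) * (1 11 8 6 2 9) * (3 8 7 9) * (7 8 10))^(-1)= ((0 2 3)(1 10 7 11 8 6 9))^(-1)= (0 3 2)(1 9 6 8 11 7 10)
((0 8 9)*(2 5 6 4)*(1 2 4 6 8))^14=(0 2 8)(1 5 9)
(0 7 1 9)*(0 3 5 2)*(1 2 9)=[7, 1, 0, 5, 4, 9, 6, 2, 8, 3]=(0 7 2)(3 5 9)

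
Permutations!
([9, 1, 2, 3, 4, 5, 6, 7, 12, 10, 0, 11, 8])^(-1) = [10, 1, 2, 3, 4, 5, 6, 7, 12, 0, 9, 11, 8]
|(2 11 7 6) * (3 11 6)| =6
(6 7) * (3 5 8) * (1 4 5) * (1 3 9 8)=(1 4 5)(6 7)(8 9)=[0, 4, 2, 3, 5, 1, 7, 6, 9, 8]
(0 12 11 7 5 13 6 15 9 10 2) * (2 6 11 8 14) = (0 12 8 14 2)(5 13 11 7)(6 15 9 10) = [12, 1, 0, 3, 4, 13, 15, 5, 14, 10, 6, 7, 8, 11, 2, 9]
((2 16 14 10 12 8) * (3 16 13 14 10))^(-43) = (2 10 14 8 16 13 12 3)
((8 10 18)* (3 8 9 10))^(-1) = (3 8)(9 18 10)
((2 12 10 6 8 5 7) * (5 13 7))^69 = (2 7 13 8 6 10 12)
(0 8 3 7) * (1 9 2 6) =(0 8 3 7)(1 9 2 6) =[8, 9, 6, 7, 4, 5, 1, 0, 3, 2]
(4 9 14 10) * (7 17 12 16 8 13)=(4 9 14 10)(7 17 12 16 8 13)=[0, 1, 2, 3, 9, 5, 6, 17, 13, 14, 4, 11, 16, 7, 10, 15, 8, 12]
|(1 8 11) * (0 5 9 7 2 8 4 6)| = 10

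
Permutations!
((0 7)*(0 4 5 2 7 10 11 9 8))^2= ((0 10 11 9 8)(2 7 4 5))^2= (0 11 8 10 9)(2 4)(5 7)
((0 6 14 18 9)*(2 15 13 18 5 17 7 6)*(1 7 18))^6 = ((0 2 15 13 1 7 6 14 5 17 18 9))^6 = (0 6)(1 18)(2 14)(5 15)(7 9)(13 17)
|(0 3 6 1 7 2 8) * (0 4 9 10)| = |(0 3 6 1 7 2 8 4 9 10)| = 10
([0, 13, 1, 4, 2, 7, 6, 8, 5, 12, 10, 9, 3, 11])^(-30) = (1 11 12 4)(2 13 9 3)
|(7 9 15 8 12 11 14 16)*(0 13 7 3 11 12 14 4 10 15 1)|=40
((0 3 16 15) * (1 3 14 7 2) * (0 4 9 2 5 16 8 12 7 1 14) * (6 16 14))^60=(16)(1 7 3 5 8 14 12)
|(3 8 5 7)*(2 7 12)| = 6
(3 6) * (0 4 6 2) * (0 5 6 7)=(0 4 7)(2 5 6 3)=[4, 1, 5, 2, 7, 6, 3, 0]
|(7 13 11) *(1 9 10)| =3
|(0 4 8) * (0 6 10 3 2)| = |(0 4 8 6 10 3 2)| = 7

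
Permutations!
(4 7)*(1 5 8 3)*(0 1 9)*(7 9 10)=(0 1 5 8 3 10 7 4 9)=[1, 5, 2, 10, 9, 8, 6, 4, 3, 0, 7]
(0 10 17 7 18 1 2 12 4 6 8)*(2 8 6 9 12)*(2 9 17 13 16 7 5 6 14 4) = (0 10 13 16 7 18 1 8)(2 9 12)(4 17 5 6 14) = [10, 8, 9, 3, 17, 6, 14, 18, 0, 12, 13, 11, 2, 16, 4, 15, 7, 5, 1]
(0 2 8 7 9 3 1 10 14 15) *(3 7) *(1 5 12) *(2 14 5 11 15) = (0 14 2 8 3 11 15)(1 10 5 12)(7 9) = [14, 10, 8, 11, 4, 12, 6, 9, 3, 7, 5, 15, 1, 13, 2, 0]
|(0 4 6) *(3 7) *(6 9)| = 4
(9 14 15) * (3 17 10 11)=(3 17 10 11)(9 14 15)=[0, 1, 2, 17, 4, 5, 6, 7, 8, 14, 11, 3, 12, 13, 15, 9, 16, 10]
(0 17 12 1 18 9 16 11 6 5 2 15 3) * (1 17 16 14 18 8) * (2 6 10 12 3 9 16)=(0 2 15 9 14 18 16 11 10 12 17 3)(1 8)(5 6)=[2, 8, 15, 0, 4, 6, 5, 7, 1, 14, 12, 10, 17, 13, 18, 9, 11, 3, 16]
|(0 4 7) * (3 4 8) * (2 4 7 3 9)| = |(0 8 9 2 4 3 7)| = 7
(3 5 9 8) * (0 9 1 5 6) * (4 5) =(0 9 8 3 6)(1 4 5) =[9, 4, 2, 6, 5, 1, 0, 7, 3, 8]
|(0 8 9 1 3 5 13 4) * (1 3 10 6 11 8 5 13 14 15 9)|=40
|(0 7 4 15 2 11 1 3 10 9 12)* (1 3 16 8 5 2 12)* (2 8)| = 70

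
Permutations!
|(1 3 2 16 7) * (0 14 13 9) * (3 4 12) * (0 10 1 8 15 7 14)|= 30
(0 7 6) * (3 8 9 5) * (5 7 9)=(0 9 7 6)(3 8 5)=[9, 1, 2, 8, 4, 3, 0, 6, 5, 7]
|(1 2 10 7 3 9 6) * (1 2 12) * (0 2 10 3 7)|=6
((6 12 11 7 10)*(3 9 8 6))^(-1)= ((3 9 8 6 12 11 7 10))^(-1)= (3 10 7 11 12 6 8 9)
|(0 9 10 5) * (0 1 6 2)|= |(0 9 10 5 1 6 2)|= 7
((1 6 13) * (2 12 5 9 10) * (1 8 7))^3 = ((1 6 13 8 7)(2 12 5 9 10))^3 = (1 8 6 7 13)(2 9 12 10 5)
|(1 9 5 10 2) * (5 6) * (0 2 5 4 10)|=8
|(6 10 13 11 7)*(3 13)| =6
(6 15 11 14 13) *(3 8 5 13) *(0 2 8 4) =[2, 1, 8, 4, 0, 13, 15, 7, 5, 9, 10, 14, 12, 6, 3, 11] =(0 2 8 5 13 6 15 11 14 3 4)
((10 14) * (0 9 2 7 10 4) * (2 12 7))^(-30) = (0 14 7 9 4 10 12)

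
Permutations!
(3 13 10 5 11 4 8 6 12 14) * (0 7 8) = [7, 1, 2, 13, 0, 11, 12, 8, 6, 9, 5, 4, 14, 10, 3] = (0 7 8 6 12 14 3 13 10 5 11 4)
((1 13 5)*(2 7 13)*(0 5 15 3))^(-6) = (0 1 7 15)(2 13 3 5) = ((0 5 1 2 7 13 15 3))^(-6)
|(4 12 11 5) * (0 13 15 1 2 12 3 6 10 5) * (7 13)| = |(0 7 13 15 1 2 12 11)(3 6 10 5 4)| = 40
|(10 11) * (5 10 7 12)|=|(5 10 11 7 12)|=5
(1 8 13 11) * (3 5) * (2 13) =[0, 8, 13, 5, 4, 3, 6, 7, 2, 9, 10, 1, 12, 11] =(1 8 2 13 11)(3 5)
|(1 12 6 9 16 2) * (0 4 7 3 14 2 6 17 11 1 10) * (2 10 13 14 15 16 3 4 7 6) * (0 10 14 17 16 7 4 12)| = |(0 4 6 9 3 15 7 12 16 2 13 17 11 1)| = 14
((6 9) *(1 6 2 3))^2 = (1 9 3 6 2)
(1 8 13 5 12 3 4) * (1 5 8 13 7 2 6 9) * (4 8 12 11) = (1 13 12 3 8 7 2 6 9)(4 5 11) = [0, 13, 6, 8, 5, 11, 9, 2, 7, 1, 10, 4, 3, 12]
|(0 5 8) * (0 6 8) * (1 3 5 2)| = |(0 2 1 3 5)(6 8)| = 10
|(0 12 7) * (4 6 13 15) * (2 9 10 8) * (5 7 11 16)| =12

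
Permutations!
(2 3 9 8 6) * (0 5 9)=(0 5 9 8 6 2 3)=[5, 1, 3, 0, 4, 9, 2, 7, 6, 8]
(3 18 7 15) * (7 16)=(3 18 16 7 15)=[0, 1, 2, 18, 4, 5, 6, 15, 8, 9, 10, 11, 12, 13, 14, 3, 7, 17, 16]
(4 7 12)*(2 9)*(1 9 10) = (1 9 2 10)(4 7 12) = [0, 9, 10, 3, 7, 5, 6, 12, 8, 2, 1, 11, 4]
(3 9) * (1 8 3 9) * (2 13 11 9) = (1 8 3)(2 13 11 9) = [0, 8, 13, 1, 4, 5, 6, 7, 3, 2, 10, 9, 12, 11]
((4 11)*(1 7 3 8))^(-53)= (1 8 3 7)(4 11)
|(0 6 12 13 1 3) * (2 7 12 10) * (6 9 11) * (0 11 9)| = |(1 3 11 6 10 2 7 12 13)| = 9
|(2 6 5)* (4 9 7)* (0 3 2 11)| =6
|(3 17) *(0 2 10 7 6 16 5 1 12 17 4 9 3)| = 30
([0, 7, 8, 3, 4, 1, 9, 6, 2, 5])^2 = [0, 6, 2, 3, 4, 7, 5, 9, 8, 1]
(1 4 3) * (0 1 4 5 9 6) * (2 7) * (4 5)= (0 1 4 3 5 9 6)(2 7)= [1, 4, 7, 5, 3, 9, 0, 2, 8, 6]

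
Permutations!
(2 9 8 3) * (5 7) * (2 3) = (2 9 8)(5 7) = [0, 1, 9, 3, 4, 7, 6, 5, 2, 8]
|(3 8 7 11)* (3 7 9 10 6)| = |(3 8 9 10 6)(7 11)| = 10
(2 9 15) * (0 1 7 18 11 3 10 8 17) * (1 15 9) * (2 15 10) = (0 10 8 17)(1 7 18 11 3 2) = [10, 7, 1, 2, 4, 5, 6, 18, 17, 9, 8, 3, 12, 13, 14, 15, 16, 0, 11]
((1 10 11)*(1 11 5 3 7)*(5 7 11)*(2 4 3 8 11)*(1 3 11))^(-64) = ((1 10 7 3 2 4 11 5 8))^(-64) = (1 8 5 11 4 2 3 7 10)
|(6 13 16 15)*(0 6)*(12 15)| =|(0 6 13 16 12 15)| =6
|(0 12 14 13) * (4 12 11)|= 6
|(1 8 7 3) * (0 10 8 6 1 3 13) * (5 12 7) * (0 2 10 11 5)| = |(0 11 5 12 7 13 2 10 8)(1 6)| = 18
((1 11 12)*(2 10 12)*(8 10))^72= ((1 11 2 8 10 12))^72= (12)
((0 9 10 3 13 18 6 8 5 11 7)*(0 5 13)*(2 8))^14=(0 10)(2 6 18 13 8)(3 9)(5 7 11)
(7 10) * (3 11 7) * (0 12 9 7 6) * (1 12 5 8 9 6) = [5, 12, 2, 11, 4, 8, 0, 10, 9, 7, 3, 1, 6] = (0 5 8 9 7 10 3 11 1 12 6)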